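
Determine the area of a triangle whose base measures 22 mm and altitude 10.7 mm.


Shape: triangle
Base b = 22 mm, Height h = 10.7 mm
Formula: A = (1/2) * b * h
A = 0.5 * 22 * 10.7
A = 0.5 * 235.4
A = 117.7
117.7 mm^2


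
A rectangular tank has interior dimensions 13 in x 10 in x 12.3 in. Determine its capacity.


Shape: rectangular prism
l = 13 in, w = 10 in, h = 12.3 in
Formula: V = l * w * h
V = 13 * 10 * 12.3
V = 130 * 12.3
V = 1599
1599 in^3


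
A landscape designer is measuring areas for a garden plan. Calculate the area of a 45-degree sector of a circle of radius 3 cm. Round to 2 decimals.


Shape: circular sector
Radius r = 3 cm, Angle = 45 degrees
Formula: A = (angle/360) * pi * r^2
r^2 = 9
Fraction of circle = 45/360
A = (45/360) * pi * 9
A = 1.125 * pi
A = 3.53
3.53 cm^2


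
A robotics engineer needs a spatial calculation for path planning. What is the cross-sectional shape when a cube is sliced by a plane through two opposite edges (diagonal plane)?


Solid: cube
Cutting plane: through two opposite edges (diagonal plane)
Visualize the intersection of the plane with the solid's surface.
The boundary of the cut region is a rectangle.
rectangle


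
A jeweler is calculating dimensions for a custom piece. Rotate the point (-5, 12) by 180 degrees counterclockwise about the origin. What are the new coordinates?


Transformation: rotation about the origin
Original point: (-5, 12)
Rule for 180 deg: (x, y) -> (-x, -y)
Apply: (-5, 12) -> (5, -12)
(5, -12)


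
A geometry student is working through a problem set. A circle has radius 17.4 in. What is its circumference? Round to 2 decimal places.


Shape: circle
Radius r = 17.4 in
Formula: C = 2 * pi * r
C = 2 * pi * 17.4
C = 34.8 * pi
C = 109.33
109.33 in


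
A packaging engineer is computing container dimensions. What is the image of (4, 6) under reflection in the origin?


Transformation: reflection
Original point: (4, 6)
Rule for reflection through the origin: (x, y) -> (-x, -y)
Apply: (4, 6) -> (-4, -6)
(-4, -6)


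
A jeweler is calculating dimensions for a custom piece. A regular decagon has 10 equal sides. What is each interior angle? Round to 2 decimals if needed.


Shape: regular decagon (10 sides)
Formula: interior angle = (n - 2) * 180 / n
(n - 2) = 8
(n - 2) * 180 = 1440
angle = 1440 / 10
angle = 144
144 degrees


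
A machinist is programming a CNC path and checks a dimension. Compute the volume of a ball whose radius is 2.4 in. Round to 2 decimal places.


Shape: sphere
Radius r = 2.4 in
Formula: V = (4/3) * pi * r^3
r^3 = 13.824
(4/3) * 13.824 = 18.432
V = 18.432 * pi
V = 57.91
57.91 in^3


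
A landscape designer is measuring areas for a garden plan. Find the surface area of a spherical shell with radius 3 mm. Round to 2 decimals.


Shape: sphere
Radius r = 3 mm
Formula: SA = 4 * pi * r^2
r^2 = 9
SA = 4 * pi * 9
SA = 36 * pi
SA = 113.1
113.1 mm^2


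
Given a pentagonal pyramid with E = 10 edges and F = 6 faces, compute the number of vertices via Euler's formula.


Polyhedron: pentagonal pyramid
Euler's formula for convex polyhedra: V - E + F = 2
Given: E = 10 edges and F = 6 faces
Solve for V:
V = 2 + E - F = 2 + 10 - 6 = 6
6 vertices


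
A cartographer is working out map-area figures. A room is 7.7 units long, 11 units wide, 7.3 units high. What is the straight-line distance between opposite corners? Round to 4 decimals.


Shape: rectangular box (space diagonal)
l = 7.7 units, w = 11 units, h = 7.3 units
Visualize: the diagonal of the base, then a right triangle with that diagonal and the height.
Formula: d = sqrt(l^2 + w^2 + h^2)
l^2 + w^2 + h^2 = 59.29 + 121 + 53.29 = 233.58
d = sqrt(233.58)
d = 15.2833
15.2833 units


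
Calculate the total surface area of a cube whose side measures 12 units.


Shape: cube
Side s = 12 units
A cube has 6 square faces.
Formula: SA = 6 * s^2
s^2 = 144
SA = 6 * 144
SA = 864
864 units^2


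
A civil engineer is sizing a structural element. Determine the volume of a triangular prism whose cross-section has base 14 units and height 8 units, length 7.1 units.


Shape: triangular prism
Triangle base = 14 units, triangle height = 8 units, prism length L = 7.1 units
Formula: V = (1/2 * b * h_tri) * L
Cross-section area = 0.5 * 14 * 8 = 56
V = 56 * 7.1
V = 397.6
397.6 units^3


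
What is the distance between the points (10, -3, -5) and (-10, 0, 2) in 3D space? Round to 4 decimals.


3D distance between two points
P1 = (10, -3, -5), P2 = (-10, 0, 2)
Formula: d = sqrt((x2-x1)^2 + (y2-y1)^2 + (z2-z1)^2)
dx = -10 - 10 = -20
dy = 0 - -3 = 3
dz = 2 - -5 = 7
dx^2 + dy^2 + dz^2 = 400 + 9 + 49 = 458
d = sqrt(458)
d = 21.4009
21.4009 units


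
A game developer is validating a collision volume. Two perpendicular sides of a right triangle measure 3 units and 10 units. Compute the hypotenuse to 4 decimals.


Shape: right triangle
Legs a = 3 units, b = 10 units
Formula: c = sqrt(a^2 + b^2)
a^2 = 9, b^2 = 100
a^2 + b^2 = 109
c = sqrt(109)
c = 10.4403
10.4403 units


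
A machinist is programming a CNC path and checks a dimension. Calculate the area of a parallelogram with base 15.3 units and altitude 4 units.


Shape: parallelogram
Base b = 15.3 units, Height h = 4 units
Formula: A = b * h
A = 15.3 * 4
A = 61.2
61.2 units^2


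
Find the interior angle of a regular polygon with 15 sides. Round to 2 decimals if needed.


Shape: regular pentadecagon (15 sides)
Formula: interior angle = (n - 2) * 180 / n
(n - 2) = 13
(n - 2) * 180 = 2340
angle = 2340 / 15
angle = 156
156 degrees


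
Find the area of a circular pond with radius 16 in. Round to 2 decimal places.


Shape: circle
Radius r = 16 in
Formula: A = pi * r^2
r^2 = 16^2 = 256
A = pi * 256
A = 804.25
804.25 in^2


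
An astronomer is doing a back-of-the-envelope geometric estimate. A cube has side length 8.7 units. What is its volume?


Shape: cube
Side s = 8.7 units
Formula: V = s^3
V = 8.7 * 8.7 * 8.7
V = 75.69 * 8.7
V = 658.503
658.503 units^3


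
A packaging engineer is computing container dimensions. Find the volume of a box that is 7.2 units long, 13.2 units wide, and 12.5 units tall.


Shape: rectangular prism
l = 7.2 units, w = 13.2 units, h = 12.5 units
Formula: V = l * w * h
V = 7.2 * 13.2 * 12.5
V = 95.04 * 12.5
V = 1188
1188 units^3


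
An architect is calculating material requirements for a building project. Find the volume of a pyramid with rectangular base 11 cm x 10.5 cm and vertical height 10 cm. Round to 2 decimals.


Shape: rectangular pyramid
Base: 11 cm x 10.5 cm, Height h = 10 cm
Formula: V = (1/3) * base_area * h
base_area = 11 * 10.5 = 115.5
base_area * h = 115.5 * 10 = 1155
V = 1155 / 3
V = 385
385 cm^3


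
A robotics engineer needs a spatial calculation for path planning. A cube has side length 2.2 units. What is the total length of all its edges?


Shape: cube
Side s = 2.2 units
A cube has 12 edges, all equal.
Formula: total edge length = 12 * s
Total = 12 * 2.2
Total = 26.4
26.4 units


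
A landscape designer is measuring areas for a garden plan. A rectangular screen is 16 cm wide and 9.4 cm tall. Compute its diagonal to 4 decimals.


Shape: rectangle (diagonal via Pythagoras)
Sides: 16 cm and 9.4 cm
Formula: d = sqrt(l^2 + w^2)
l^2 = 256, w^2 = 88.36
l^2 + w^2 = 344.36
d = sqrt(344.36)
d = 18.5569
18.5569 cm


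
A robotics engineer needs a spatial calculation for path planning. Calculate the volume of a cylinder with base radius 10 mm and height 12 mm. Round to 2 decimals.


Shape: cylinder
Radius r = 10 mm, Height h = 12 mm
Formula: V = pi * r^2 * h
r^2 = 100
V = pi * 100 * 12
V = 1200 * pi
V = 3769.91
3769.91 mm^3


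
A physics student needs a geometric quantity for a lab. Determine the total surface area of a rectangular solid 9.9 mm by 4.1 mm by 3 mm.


Shape: rectangular prism
l = 9.9 mm, w = 4.1 mm, h = 3 mm
Formula: SA = 2(lw + lh + wh)
lw = 40.59, lh = 29.7, wh = 12.3
lw + lh + wh = 82.59
SA = 2 * 82.59
SA = 165.18
165.18 mm^2


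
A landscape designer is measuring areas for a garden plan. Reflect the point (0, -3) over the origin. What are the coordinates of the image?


Transformation: reflection
Original point: (0, -3)
Rule for reflection through the origin: (x, y) -> (-x, -y)
Apply: (0, -3) -> (0, 3)
(0, 3)


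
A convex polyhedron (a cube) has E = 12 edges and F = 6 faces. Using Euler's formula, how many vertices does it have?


Polyhedron: cube
Euler's formula for convex polyhedra: V - E + F = 2
Given: E = 12 edges and F = 6 faces
Solve for V:
V = 2 + E - F = 2 + 12 - 6 = 8
8 vertices


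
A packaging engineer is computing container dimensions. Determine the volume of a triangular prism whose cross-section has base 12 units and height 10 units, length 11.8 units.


Shape: triangular prism
Triangle base = 12 units, triangle height = 10 units, prism length L = 11.8 units
Formula: V = (1/2 * b * h_tri) * L
Cross-section area = 0.5 * 12 * 10 = 60
V = 60 * 11.8
V = 708
708 units^3


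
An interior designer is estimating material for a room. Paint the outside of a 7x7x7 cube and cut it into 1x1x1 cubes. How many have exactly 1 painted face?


Large cube: 7 x 7 x 7, cut into unit cubes.
n = 7, so n - 2 = 5
Cubes with 1 painted face lie in the interior of each face.
A cube has 6 faces; each contributes (n - 2)^2 = 25 such cubes.
Count = 6 * 25 = 150
150 unit cubes


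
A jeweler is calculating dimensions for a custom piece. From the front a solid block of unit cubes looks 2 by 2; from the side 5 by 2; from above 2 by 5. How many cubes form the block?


Orthographic views of a solid rectangular block:
Front view 2 x 2 -> length = 2, height = 2
Side view 5 x 2 -> width = 5, height = 2 (consistent)
Top view 2 x 5 -> confirms length = 2, width = 5
The block is 2 x 5 x 2.
Total unit cubes = 2 * 5 * 2 = 20
20 unit cubes


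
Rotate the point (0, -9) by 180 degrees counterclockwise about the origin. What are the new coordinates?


Transformation: rotation about the origin
Original point: (0, -9)
Rule for 180 deg: (x, y) -> (-x, -y)
Apply: (0, -9) -> (0, 9)
(0, 9)


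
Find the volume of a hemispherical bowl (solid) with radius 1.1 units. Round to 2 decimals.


Shape: hemisphere (half of a sphere)
Radius r = 1.1 units
Formula: V = (1/2) * (4/3) * pi * r^3 = (2/3) * pi * r^3
r^3 = 1.331
(2/3) * 1.331 = 0.887333
V = 0.887333 * pi
V = 2.79
2.79 units^3


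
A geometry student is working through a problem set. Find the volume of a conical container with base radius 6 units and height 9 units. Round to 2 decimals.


Shape: cone
Radius r = 6 units, Height h = 9 units
Formula: V = (1/3) * pi * r^2 * h
r^2 = 36
pi * r^2 * h = pi * 36 * 9 = 324 * pi
V = 324 * pi / 3
V = 339.29
339.29 units^3


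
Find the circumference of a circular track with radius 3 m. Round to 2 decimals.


Shape: circle
Radius r = 3 m
Formula: C = 2 * pi * r
C = 2 * pi * 3
C = 6 * pi
C = 18.85
18.85 m


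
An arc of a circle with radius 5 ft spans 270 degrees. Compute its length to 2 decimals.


Shape: circular arc
Radius r = 5 ft, Angle = 270 degrees
Formula: L = (angle/360) * 2 * pi * r
2 * pi * r = 10 * pi
L = (270/360) * 10 * pi
L = 7.5 * pi
L = 23.56
23.56 ft


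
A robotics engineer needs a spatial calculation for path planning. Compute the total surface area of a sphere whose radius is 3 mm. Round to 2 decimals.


Shape: sphere
Radius r = 3 mm
Formula: SA = 4 * pi * r^2
r^2 = 9
SA = 4 * pi * 9
SA = 36 * pi
SA = 113.1
113.1 mm^2


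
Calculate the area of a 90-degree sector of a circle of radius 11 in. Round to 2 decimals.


Shape: circular sector
Radius r = 11 in, Angle = 90 degrees
Formula: A = (angle/360) * pi * r^2
r^2 = 121
Fraction of circle = 90/360
A = (90/360) * pi * 121
A = 30.25 * pi
A = 95.03
95.03 in^2


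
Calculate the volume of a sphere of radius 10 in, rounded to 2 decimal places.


Shape: sphere
Radius r = 10 in
Formula: V = (4/3) * pi * r^3
r^3 = 1000
(4/3) * 1000 = 1333.333333
V = 1333.333333 * pi
V = 4188.79
4188.79 in^3


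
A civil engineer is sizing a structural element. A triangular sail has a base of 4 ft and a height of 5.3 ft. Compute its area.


Shape: triangle
Base b = 4 ft, Height h = 5.3 ft
Formula: A = (1/2) * b * h
A = 0.5 * 4 * 5.3
A = 0.5 * 21.2
A = 10.6
10.6 ft^2


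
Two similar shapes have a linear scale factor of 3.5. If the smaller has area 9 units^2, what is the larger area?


Linear scale factor k = 3.5
Original area = 9 units^2
Rule: under a linear scaling by k, areas scale by k^2.
k^2 = 3.5^2 = 12.25
New area = 9 * 12.25
New area = 110.25
110.25 units^2


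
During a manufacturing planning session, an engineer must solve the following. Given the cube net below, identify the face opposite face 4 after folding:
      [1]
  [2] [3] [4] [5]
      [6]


Net: cross layout. Take square 3 as the base (bottom).
Fold the four squares in the horizontal row up around 3: 2 -> left, 4 -> right, 5 wraps to the top.
Fold 1 and 6 up from 3: 1 -> back, 6 -> front.
Opposite pairs are therefore: (1, 6), (2, 4), (3, 5).
Face 4 is opposite face 2.
face 2


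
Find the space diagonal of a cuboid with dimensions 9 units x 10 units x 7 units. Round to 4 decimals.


Shape: rectangular box (space diagonal)
l = 9 units, w = 10 units, h = 7 units
Visualize: the diagonal of the base, then a right triangle with that diagonal and the height.
Formula: d = sqrt(l^2 + w^2 + h^2)
l^2 + w^2 + h^2 = 81 + 100 + 49 = 230
d = sqrt(230)
d = 15.1658
15.1658 units


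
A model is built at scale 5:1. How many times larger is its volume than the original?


Linear scale factor k = 5
Rule: under a linear scaling by k, volumes scale by k^3.
k^3 = 5 * 5 * 5
k^3 = 25 * 5
k^3 = 125
Volume scales by a factor of 125.
125 (dimensionless)


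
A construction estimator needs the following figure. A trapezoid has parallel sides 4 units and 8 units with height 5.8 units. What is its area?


Shape: trapezoid
Parallel sides a = 4 units, b = 8 units; Height h = 5.8 units
Formula: A = (a + b) * h / 2
a + b = 4 + 8 = 12
A = 12 * 5.8 / 2
A = 69.6 / 2
A = 34.8
34.8 units^2


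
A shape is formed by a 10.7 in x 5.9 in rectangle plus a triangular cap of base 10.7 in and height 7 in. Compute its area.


Composite shape: rectangle + triangle
Rectangle area = 10.7 * 5.9 = 63.13
Triangle area = 0.5 * 10.7 * 7 = 37.45
Total = 63.13 + 37.45
Total = 100.58
100.58 in^2


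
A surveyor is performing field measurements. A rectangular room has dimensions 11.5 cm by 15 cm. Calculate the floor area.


Shape: rectangle
Length l = 11.5 cm, Width w = 15 cm
Formula: A = l * w
A = 11.5 * 15
A = 172.5
172.5 cm^2


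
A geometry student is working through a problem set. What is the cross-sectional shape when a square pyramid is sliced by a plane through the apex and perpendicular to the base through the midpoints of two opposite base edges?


Solid: square pyramid
Cutting plane: through the apex and perpendicular to the base through the midpoints of two opposite base edges
Visualize the intersection of the plane with the solid's surface.
The boundary of the cut region is a isosceles triangle.
isosceles triangle


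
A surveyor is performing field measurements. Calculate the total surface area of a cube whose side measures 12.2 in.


Shape: cube
Side s = 12.2 in
A cube has 6 square faces.
Formula: SA = 6 * s^2
s^2 = 148.84
SA = 6 * 148.84
SA = 893.04
893.04 in^2


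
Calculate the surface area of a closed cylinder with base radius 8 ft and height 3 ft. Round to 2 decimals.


Shape: closed cylinder
Radius r = 8 ft, Height h = 3 ft
Formula: SA = 2*pi*r^2 + 2*pi*r*h = 2*pi*r*(r + h)
r + h = 11
2 * r * (r + h) = 2 * 8 * 11 = 176
SA = 176 * pi
SA = 552.92
552.92 ft^2


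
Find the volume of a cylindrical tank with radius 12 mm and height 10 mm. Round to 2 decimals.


Shape: cylinder
Radius r = 12 mm, Height h = 10 mm
Formula: V = pi * r^2 * h
r^2 = 144
V = pi * 144 * 10
V = 1440 * pi
V = 4523.89
4523.89 mm^3


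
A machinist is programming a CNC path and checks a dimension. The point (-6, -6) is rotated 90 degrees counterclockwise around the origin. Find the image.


Transformation: rotation about the origin
Original point: (-6, -6)
Rule for 90 deg counterclockwise: (x, y) -> (-y, x)
Apply: (-6, -6) -> (6, -6)
(6, -6)


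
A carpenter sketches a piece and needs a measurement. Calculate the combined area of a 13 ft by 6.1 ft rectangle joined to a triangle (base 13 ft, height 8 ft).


Composite shape: rectangle + triangle
Rectangle area = 13 * 6.1 = 79.3
Triangle area = 0.5 * 13 * 8 = 52
Total = 79.3 + 52
Total = 131.3
131.3 ft^2


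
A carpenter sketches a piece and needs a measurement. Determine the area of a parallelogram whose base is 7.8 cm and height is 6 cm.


Shape: parallelogram
Base b = 7.8 cm, Height h = 6 cm
Formula: A = b * h
A = 7.8 * 6
A = 46.8
46.8 cm^2


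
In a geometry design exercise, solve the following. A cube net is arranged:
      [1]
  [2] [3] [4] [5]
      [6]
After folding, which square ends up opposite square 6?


Net: cross layout. Take square 3 as the base (bottom).
Fold the four squares in the horizontal row up around 3: 2 -> left, 4 -> right, 5 wraps to the top.
Fold 1 and 6 up from 3: 1 -> back, 6 -> front.
Opposite pairs are therefore: (1, 6), (2, 4), (3, 5).
Face 6 is opposite face 1.
face 1


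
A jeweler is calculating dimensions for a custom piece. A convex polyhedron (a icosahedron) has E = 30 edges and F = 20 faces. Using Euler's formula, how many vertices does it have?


Polyhedron: icosahedron
Euler's formula for convex polyhedra: V - E + F = 2
Given: E = 30 edges and F = 20 faces
Solve for V:
V = 2 + E - F = 2 + 30 - 20 = 12
12 vertices


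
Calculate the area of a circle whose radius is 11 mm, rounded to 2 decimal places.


Shape: circle
Radius r = 11 mm
Formula: A = pi * r^2
r^2 = 11^2 = 121
A = pi * 121
A = 380.13
380.13 mm^2


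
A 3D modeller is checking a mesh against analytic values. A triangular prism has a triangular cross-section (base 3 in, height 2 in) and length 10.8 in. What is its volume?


Shape: triangular prism
Triangle base = 3 in, triangle height = 2 in, prism length L = 10.8 in
Formula: V = (1/2 * b * h_tri) * L
Cross-section area = 0.5 * 3 * 2 = 3
V = 3 * 10.8
V = 32.4
32.4 in^3


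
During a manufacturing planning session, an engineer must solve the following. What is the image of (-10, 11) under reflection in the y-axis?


Transformation: reflection
Original point: (-10, 11)
Rule for reflection over the y-axis: (x, y) -> (-x, y)
Apply: (-10, 11) -> (10, 11)
(10, 11)


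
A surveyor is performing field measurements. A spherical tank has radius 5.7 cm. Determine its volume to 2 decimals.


Shape: sphere
Radius r = 5.7 cm
Formula: V = (4/3) * pi * r^3
r^3 = 185.193
(4/3) * 185.193 = 246.924
V = 246.924 * pi
V = 775.73
775.73 cm^3


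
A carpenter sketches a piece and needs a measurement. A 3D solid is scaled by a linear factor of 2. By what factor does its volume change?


Linear scale factor k = 2
Rule: under a linear scaling by k, volumes scale by k^3.
k^3 = 2 * 2 * 2
k^3 = 4 * 2
k^3 = 8
Volume scales by a factor of 8.
8 (dimensionless)


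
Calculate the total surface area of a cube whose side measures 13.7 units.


Shape: cube
Side s = 13.7 units
A cube has 6 square faces.
Formula: SA = 6 * s^2
s^2 = 187.69
SA = 6 * 187.69
SA = 1126.14
1126.14 units^2


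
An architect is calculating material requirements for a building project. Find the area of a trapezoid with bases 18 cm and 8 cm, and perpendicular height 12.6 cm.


Shape: trapezoid
Parallel sides a = 18 cm, b = 8 cm; Height h = 12.6 cm
Formula: A = (a + b) * h / 2
a + b = 18 + 8 = 26
A = 26 * 12.6 / 2
A = 327.6 / 2
A = 163.8
163.8 cm^2


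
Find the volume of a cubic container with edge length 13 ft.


Shape: cube
Side s = 13 ft
Formula: V = s^3
V = 13 * 13 * 13
V = 169 * 13
V = 2197
2197 ft^3


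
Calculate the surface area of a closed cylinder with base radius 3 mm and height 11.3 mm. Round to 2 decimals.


Shape: closed cylinder
Radius r = 3 mm, Height h = 11.3 mm
Formula: SA = 2*pi*r^2 + 2*pi*r*h = 2*pi*r*(r + h)
r + h = 14.3
2 * r * (r + h) = 2 * 3 * 14.3 = 85.8
SA = 85.8 * pi
SA = 269.55
269.55 mm^2


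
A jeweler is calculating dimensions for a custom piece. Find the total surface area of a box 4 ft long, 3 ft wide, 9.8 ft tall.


Shape: rectangular prism
l = 4 ft, w = 3 ft, h = 9.8 ft
Formula: SA = 2(lw + lh + wh)
lw = 12, lh = 39.2, wh = 29.4
lw + lh + wh = 80.6
SA = 2 * 80.6
SA = 161.2
161.2 ft^2


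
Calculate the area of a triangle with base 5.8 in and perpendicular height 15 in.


Shape: triangle
Base b = 5.8 in, Height h = 15 in
Formula: A = (1/2) * b * h
A = 0.5 * 5.8 * 15
A = 0.5 * 87
A = 43.5
43.5 in^2


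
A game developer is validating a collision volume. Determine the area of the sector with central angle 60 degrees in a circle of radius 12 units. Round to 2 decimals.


Shape: circular sector
Radius r = 12 units, Angle = 60 degrees
Formula: A = (angle/360) * pi * r^2
r^2 = 144
Fraction of circle = 60/360
A = (60/360) * pi * 144
A = 24 * pi
A = 75.4
75.4 units^2


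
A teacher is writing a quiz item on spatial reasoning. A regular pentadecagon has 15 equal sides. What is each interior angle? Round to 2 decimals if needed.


Shape: regular pentadecagon (15 sides)
Formula: interior angle = (n - 2) * 180 / n
(n - 2) = 13
(n - 2) * 180 = 2340
angle = 2340 / 15
angle = 156
156 degrees


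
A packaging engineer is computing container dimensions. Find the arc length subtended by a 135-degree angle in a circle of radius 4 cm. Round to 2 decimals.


Shape: circular arc
Radius r = 4 cm, Angle = 135 degrees
Formula: L = (angle/360) * 2 * pi * r
2 * pi * r = 8 * pi
L = (135/360) * 8 * pi
L = 3 * pi
L = 9.42
9.42 cm


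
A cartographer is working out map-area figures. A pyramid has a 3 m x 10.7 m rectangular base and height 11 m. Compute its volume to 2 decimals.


Shape: rectangular pyramid
Base: 3 m x 10.7 m, Height h = 11 m
Formula: V = (1/3) * base_area * h
base_area = 3 * 10.7 = 32.1
base_area * h = 32.1 * 11 = 353.1
V = 353.1 / 3
V = 117.7
117.7 m^3


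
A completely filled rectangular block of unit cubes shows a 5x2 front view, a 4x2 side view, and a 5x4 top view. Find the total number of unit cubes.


Orthographic views of a solid rectangular block:
Front view 5 x 2 -> length = 5, height = 2
Side view 4 x 2 -> width = 4, height = 2 (consistent)
Top view 5 x 4 -> confirms length = 5, width = 4
The block is 5 x 4 x 2.
Total unit cubes = 5 * 4 * 2 = 40
40 unit cubes


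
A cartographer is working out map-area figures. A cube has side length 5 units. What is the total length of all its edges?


Shape: cube
Side s = 5 units
A cube has 12 edges, all equal.
Formula: total edge length = 12 * s
Total = 12 * 5
Total = 60
60 units


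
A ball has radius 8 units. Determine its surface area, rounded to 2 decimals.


Shape: sphere
Radius r = 8 units
Formula: SA = 4 * pi * r^2
r^2 = 64
SA = 4 * pi * 64
SA = 256 * pi
SA = 804.25
804.25 units^2


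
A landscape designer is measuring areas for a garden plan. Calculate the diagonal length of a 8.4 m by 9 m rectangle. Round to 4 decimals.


Shape: rectangle (diagonal via Pythagoras)
Sides: 8.4 m and 9 m
Formula: d = sqrt(l^2 + w^2)
l^2 = 70.56, w^2 = 81
l^2 + w^2 = 151.56
d = sqrt(151.56)
d = 12.311
12.311 m


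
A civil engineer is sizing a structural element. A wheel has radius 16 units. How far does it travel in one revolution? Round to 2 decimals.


Shape: circle
Radius r = 16 units
Formula: C = 2 * pi * r
C = 2 * pi * 16
C = 32 * pi
C = 100.53
100.53 units


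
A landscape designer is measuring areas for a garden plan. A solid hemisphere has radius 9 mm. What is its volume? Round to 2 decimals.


Shape: hemisphere (half of a sphere)
Radius r = 9 mm
Formula: V = (1/2) * (4/3) * pi * r^3 = (2/3) * pi * r^3
r^3 = 729
(2/3) * 729 = 486
V = 486 * pi
V = 1526.81
1526.81 mm^3


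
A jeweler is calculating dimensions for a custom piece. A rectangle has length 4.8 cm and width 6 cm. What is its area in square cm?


Shape: rectangle
Length l = 4.8 cm, Width w = 6 cm
Formula: A = l * w
A = 4.8 * 6
A = 28.8
28.8 cm^2


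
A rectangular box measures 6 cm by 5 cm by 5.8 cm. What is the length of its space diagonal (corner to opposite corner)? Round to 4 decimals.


Shape: rectangular box (space diagonal)
l = 6 cm, w = 5 cm, h = 5.8 cm
Visualize: the diagonal of the base, then a right triangle with that diagonal and the height.
Formula: d = sqrt(l^2 + w^2 + h^2)
l^2 + w^2 + h^2 = 36 + 25 + 33.64 = 94.64
d = sqrt(94.64)
d = 9.7283
9.7283 cm


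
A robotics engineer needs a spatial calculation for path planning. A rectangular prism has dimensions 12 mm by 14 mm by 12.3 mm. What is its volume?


Shape: rectangular prism
l = 12 mm, w = 14 mm, h = 12.3 mm
Formula: V = l * w * h
V = 12 * 14 * 12.3
V = 168 * 12.3
V = 2066.4
2066.4 mm^3


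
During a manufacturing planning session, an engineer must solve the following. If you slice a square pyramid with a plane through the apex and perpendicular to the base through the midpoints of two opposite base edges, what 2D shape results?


Solid: square pyramid
Cutting plane: through the apex and perpendicular to the base through the midpoints of two opposite base edges
Visualize the intersection of the plane with the solid's surface.
The boundary of the cut region is a isosceles triangle.
isosceles triangle


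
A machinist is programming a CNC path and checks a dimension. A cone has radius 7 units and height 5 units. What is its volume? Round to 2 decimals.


Shape: cone
Radius r = 7 units, Height h = 5 units
Formula: V = (1/3) * pi * r^2 * h
r^2 = 49
pi * r^2 * h = pi * 49 * 5 = 245 * pi
V = 245 * pi / 3
V = 256.56
256.56 units^3


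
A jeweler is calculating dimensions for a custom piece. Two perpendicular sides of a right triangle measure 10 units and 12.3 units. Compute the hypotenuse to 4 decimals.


Shape: right triangle
Legs a = 10 units, b = 12.3 units
Formula: c = sqrt(a^2 + b^2)
a^2 = 100, b^2 = 151.29
a^2 + b^2 = 251.29
c = sqrt(251.29)
c = 15.8521
15.8521 units


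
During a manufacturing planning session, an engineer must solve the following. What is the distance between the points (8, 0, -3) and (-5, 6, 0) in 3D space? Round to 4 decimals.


3D distance between two points
P1 = (8, 0, -3), P2 = (-5, 6, 0)
Formula: d = sqrt((x2-x1)^2 + (y2-y1)^2 + (z2-z1)^2)
dx = -5 - 8 = -13
dy = 6 - 0 = 6
dz = 0 - -3 = 3
dx^2 + dy^2 + dz^2 = 169 + 36 + 9 = 214
d = sqrt(214)
d = 14.6287
14.6287 units


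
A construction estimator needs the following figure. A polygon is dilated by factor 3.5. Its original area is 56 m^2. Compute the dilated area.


Linear scale factor k = 3.5
Original area = 56 m^2
Rule: under a linear scaling by k, areas scale by k^2.
k^2 = 3.5^2 = 12.25
New area = 56 * 12.25
New area = 686
686 m^2


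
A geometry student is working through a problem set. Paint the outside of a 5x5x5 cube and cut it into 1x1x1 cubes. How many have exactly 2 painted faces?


Large cube: 5 x 5 x 5, cut into unit cubes.
n = 5, so n - 2 = 3
Cubes with 2 painted faces lie along the edges, excluding corners.
A cube has 12 edges; each contributes (n - 2) = 3 such cubes.
Count = 12 * 3 = 36
36 unit cubes


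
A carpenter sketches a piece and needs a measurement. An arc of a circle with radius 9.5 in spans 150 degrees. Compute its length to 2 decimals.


Shape: circular arc
Radius r = 9.5 in, Angle = 150 degrees
Formula: L = (angle/360) * 2 * pi * r
2 * pi * r = 19 * pi
L = (150/360) * 19 * pi
L = 7.916667 * pi
L = 24.87
24.87 in


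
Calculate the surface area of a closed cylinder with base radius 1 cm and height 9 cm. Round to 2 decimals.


Shape: closed cylinder
Radius r = 1 cm, Height h = 9 cm
Formula: SA = 2*pi*r^2 + 2*pi*r*h = 2*pi*r*(r + h)
r + h = 10
2 * r * (r + h) = 2 * 1 * 10 = 20
SA = 20 * pi
SA = 62.83
62.83 cm^2


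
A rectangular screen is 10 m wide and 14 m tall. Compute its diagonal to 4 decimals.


Shape: rectangle (diagonal via Pythagoras)
Sides: 10 m and 14 m
Formula: d = sqrt(l^2 + w^2)
l^2 = 100, w^2 = 196
l^2 + w^2 = 296
d = sqrt(296)
d = 17.2047
17.2047 m


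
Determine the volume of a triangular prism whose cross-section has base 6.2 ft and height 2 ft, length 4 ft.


Shape: triangular prism
Triangle base = 6.2 ft, triangle height = 2 ft, prism length L = 4 ft
Formula: V = (1/2 * b * h_tri) * L
Cross-section area = 0.5 * 6.2 * 2 = 6.2
V = 6.2 * 4
V = 24.8
24.8 ft^3


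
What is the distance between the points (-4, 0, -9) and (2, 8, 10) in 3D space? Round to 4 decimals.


3D distance between two points
P1 = (-4, 0, -9), P2 = (2, 8, 10)
Formula: d = sqrt((x2-x1)^2 + (y2-y1)^2 + (z2-z1)^2)
dx = 2 - -4 = 6
dy = 8 - 0 = 8
dz = 10 - -9 = 19
dx^2 + dy^2 + dz^2 = 36 + 64 + 361 = 461
d = sqrt(461)
d = 21.4709
21.4709 units


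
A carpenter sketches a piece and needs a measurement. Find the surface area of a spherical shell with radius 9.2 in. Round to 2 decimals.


Shape: sphere
Radius r = 9.2 in
Formula: SA = 4 * pi * r^2
r^2 = 84.64
SA = 4 * pi * 84.64
SA = 338.56 * pi
SA = 1063.62
1063.62 in^2


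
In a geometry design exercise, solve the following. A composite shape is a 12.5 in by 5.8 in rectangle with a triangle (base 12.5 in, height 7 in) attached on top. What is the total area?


Composite shape: rectangle + triangle
Rectangle area = 12.5 * 5.8 = 72.5
Triangle area = 0.5 * 12.5 * 7 = 43.75
Total = 72.5 + 43.75
Total = 116.25
116.25 in^2


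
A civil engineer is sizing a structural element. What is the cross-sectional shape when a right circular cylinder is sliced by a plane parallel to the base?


Solid: right circular cylinder
Cutting plane: parallel to the base
Visualize the intersection of the plane with the solid's surface.
The boundary of the cut region is a circle.
circle


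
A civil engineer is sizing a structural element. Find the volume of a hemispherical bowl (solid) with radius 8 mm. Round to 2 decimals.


Shape: hemisphere (half of a sphere)
Radius r = 8 mm
Formula: V = (1/2) * (4/3) * pi * r^3 = (2/3) * pi * r^3
r^3 = 512
(2/3) * 512 = 341.333333
V = 341.333333 * pi
V = 1072.33
1072.33 mm^3


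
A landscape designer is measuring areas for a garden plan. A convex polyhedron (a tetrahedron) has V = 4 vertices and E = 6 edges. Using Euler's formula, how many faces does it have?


Polyhedron: tetrahedron
Euler's formula for convex polyhedra: V - E + F = 2
Given: V = 4 vertices and E = 6 edges
Solve for F:
F = 2 + E - V = 2 + 6 - 4 = 4
4 faces


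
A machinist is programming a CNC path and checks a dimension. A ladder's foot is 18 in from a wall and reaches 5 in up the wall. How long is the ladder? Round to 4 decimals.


Shape: right triangle
Legs a = 18 in, b = 5 in
Formula: c = sqrt(a^2 + b^2)
a^2 = 324, b^2 = 25
a^2 + b^2 = 349
c = sqrt(349)
c = 18.6815
18.6815 in


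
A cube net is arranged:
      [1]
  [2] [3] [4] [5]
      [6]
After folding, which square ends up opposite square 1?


Net: cross layout. Take square 3 as the base (bottom).
Fold the four squares in the horizontal row up around 3: 2 -> left, 4 -> right, 5 wraps to the top.
Fold 1 and 6 up from 3: 1 -> back, 6 -> front.
Opposite pairs are therefore: (1, 6), (2, 4), (3, 5).
Face 1 is opposite face 6.
face 6


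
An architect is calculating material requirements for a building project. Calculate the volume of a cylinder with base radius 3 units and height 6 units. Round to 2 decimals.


Shape: cylinder
Radius r = 3 units, Height h = 6 units
Formula: V = pi * r^2 * h
r^2 = 9
V = pi * 9 * 6
V = 54 * pi
V = 169.65
169.65 units^3


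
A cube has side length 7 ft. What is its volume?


Shape: cube
Side s = 7 ft
Formula: V = s^3
V = 7 * 7 * 7
V = 49 * 7
V = 343
343 ft^3


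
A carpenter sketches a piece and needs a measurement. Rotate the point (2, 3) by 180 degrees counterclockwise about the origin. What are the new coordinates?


Transformation: rotation about the origin
Original point: (2, 3)
Rule for 180 deg: (x, y) -> (-x, -y)
Apply: (2, 3) -> (-2, -3)
(-2, -3)


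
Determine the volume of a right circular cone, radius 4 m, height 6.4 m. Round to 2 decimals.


Shape: cone
Radius r = 4 m, Height h = 6.4 m
Formula: V = (1/3) * pi * r^2 * h
r^2 = 16
pi * r^2 * h = pi * 16 * 6.4 = 102.4 * pi
V = 102.4 * pi / 3
V = 107.23
107.23 m^3


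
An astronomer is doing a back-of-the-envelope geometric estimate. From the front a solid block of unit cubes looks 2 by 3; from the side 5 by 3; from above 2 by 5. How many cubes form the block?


Orthographic views of a solid rectangular block:
Front view 2 x 3 -> length = 2, height = 3
Side view 5 x 3 -> width = 5, height = 3 (consistent)
Top view 2 x 5 -> confirms length = 2, width = 5
The block is 2 x 5 x 3.
Total unit cubes = 2 * 5 * 3 = 30
30 unit cubes


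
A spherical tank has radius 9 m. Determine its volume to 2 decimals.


Shape: sphere
Radius r = 9 m
Formula: V = (4/3) * pi * r^3
r^3 = 729
(4/3) * 729 = 972
V = 972 * pi
V = 3053.63
3053.63 m^3


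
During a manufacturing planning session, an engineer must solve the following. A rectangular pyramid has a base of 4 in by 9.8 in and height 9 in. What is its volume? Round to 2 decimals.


Shape: rectangular pyramid
Base: 4 in x 9.8 in, Height h = 9 in
Formula: V = (1/3) * base_area * h
base_area = 4 * 9.8 = 39.2
base_area * h = 39.2 * 9 = 352.8
V = 352.8 / 3
V = 117.6
117.6 in^3


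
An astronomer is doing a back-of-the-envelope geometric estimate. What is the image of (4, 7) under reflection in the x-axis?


Transformation: reflection
Original point: (4, 7)
Rule for reflection over the x-axis: (x, y) -> (x, -y)
Apply: (4, 7) -> (4, -7)
(4, -7)


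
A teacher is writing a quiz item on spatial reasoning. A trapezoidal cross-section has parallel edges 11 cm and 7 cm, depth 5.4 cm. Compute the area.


Shape: trapezoid
Parallel sides a = 11 cm, b = 7 cm; Height h = 5.4 cm
Formula: A = (a + b) * h / 2
a + b = 11 + 7 = 18
A = 18 * 5.4 / 2
A = 97.2 / 2
A = 48.6
48.6 cm^2


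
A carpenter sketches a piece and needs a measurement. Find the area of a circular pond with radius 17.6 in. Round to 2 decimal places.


Shape: circle
Radius r = 17.6 in
Formula: A = pi * r^2
r^2 = 17.6^2 = 309.76
A = pi * 309.76
A = 973.14
973.14 in^2


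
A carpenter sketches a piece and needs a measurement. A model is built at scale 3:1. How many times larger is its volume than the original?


Linear scale factor k = 3
Rule: under a linear scaling by k, volumes scale by k^3.
k^3 = 3 * 3 * 3
k^3 = 9 * 3
k^3 = 27
Volume scales by a factor of 27.
27 (dimensionless)


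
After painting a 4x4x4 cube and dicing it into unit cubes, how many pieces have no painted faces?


Large cube: 4 x 4 x 4, cut into unit cubes.
n = 4, so n - 2 = 2
Unpainted cubes form the interior (n - 2)^3 block.
(n - 2)^3 = 2^3 = 8
8 unit cubes


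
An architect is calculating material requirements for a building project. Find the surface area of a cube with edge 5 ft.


Shape: cube
Side s = 5 ft
A cube has 6 square faces.
Formula: SA = 6 * s^2
s^2 = 25
SA = 6 * 25
SA = 150
150 ft^2


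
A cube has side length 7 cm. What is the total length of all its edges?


Shape: cube
Side s = 7 cm
A cube has 12 edges, all equal.
Formula: total edge length = 12 * s
Total = 12 * 7
Total = 84
84 cm


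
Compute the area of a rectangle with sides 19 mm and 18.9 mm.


Shape: rectangle
Length l = 19 mm, Width w = 18.9 mm
Formula: A = l * w
A = 19 * 18.9
A = 359.1
359.1 mm^2


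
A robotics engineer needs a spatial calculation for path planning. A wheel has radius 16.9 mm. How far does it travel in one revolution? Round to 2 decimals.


Shape: circle
Radius r = 16.9 mm
Formula: C = 2 * pi * r
C = 2 * pi * 16.9
C = 33.8 * pi
C = 106.19
106.19 mm


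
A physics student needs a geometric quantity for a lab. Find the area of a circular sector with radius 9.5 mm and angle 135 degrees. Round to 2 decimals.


Shape: circular sector
Radius r = 9.5 mm, Angle = 135 degrees
Formula: A = (angle/360) * pi * r^2
r^2 = 90.25
Fraction of circle = 135/360
A = (135/360) * pi * 90.25
A = 33.84375 * pi
A = 106.32
106.32 mm^2


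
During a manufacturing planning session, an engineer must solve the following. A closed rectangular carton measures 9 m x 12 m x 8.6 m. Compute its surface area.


Shape: rectangular prism
l = 9 m, w = 12 m, h = 8.6 m
Formula: SA = 2(lw + lh + wh)
lw = 108, lh = 77.4, wh = 103.2
lw + lh + wh = 288.6
SA = 2 * 288.6
SA = 577.2
577.2 m^2


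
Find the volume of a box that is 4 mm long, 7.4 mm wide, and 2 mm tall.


Shape: rectangular prism
l = 4 mm, w = 7.4 mm, h = 2 mm
Formula: V = l * w * h
V = 4 * 7.4 * 2
V = 29.6 * 2
V = 59.2
59.2 mm^3


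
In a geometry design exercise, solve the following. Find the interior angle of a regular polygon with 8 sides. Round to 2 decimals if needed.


Shape: regular octagon (8 sides)
Formula: interior angle = (n - 2) * 180 / n
(n - 2) = 6
(n - 2) * 180 = 1080
angle = 1080 / 8
angle = 135
135 degrees


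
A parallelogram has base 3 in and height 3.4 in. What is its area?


Shape: parallelogram
Base b = 3 in, Height h = 3.4 in
Formula: A = b * h
A = 3 * 3.4
A = 10.2
10.2 in^2


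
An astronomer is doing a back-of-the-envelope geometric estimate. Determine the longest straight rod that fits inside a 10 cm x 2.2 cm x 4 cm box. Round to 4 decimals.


Shape: rectangular box (space diagonal)
l = 10 cm, w = 2.2 cm, h = 4 cm
Visualize: the diagonal of the base, then a right triangle with that diagonal and the height.
Formula: d = sqrt(l^2 + w^2 + h^2)
l^2 + w^2 + h^2 = 100 + 4.84 + 16 = 120.84
d = sqrt(120.84)
d = 10.9927
10.9927 cm


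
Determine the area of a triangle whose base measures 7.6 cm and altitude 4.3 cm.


Shape: triangle
Base b = 7.6 cm, Height h = 4.3 cm
Formula: A = (1/2) * b * h
A = 0.5 * 7.6 * 4.3
A = 0.5 * 32.68
A = 16.34
16.34 cm^2


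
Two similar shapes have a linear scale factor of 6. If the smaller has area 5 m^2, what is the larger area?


Linear scale factor k = 6
Original area = 5 m^2
Rule: under a linear scaling by k, areas scale by k^2.
k^2 = 6^2 = 36
New area = 5 * 36
New area = 180
180 m^2


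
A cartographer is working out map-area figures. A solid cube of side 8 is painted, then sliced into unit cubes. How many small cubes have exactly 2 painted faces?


Large cube: 8 x 8 x 8, cut into unit cubes.
n = 8, so n - 2 = 6
Cubes with 2 painted faces lie along the edges, excluding corners.
A cube has 12 edges; each contributes (n - 2) = 6 such cubes.
Count = 12 * 6 = 72
72 unit cubes


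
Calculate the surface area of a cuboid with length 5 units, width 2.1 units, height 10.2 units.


Shape: rectangular prism
l = 5 units, w = 2.1 units, h = 10.2 units
Formula: SA = 2(lw + lh + wh)
lw = 10.5, lh = 51, wh = 21.42
lw + lh + wh = 82.92
SA = 2 * 82.92
SA = 165.84
165.84 units^2


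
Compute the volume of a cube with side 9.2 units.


Shape: cube
Side s = 9.2 units
Formula: V = s^3
V = 9.2 * 9.2 * 9.2
V = 84.64 * 9.2
V = 778.688
778.688 units^3


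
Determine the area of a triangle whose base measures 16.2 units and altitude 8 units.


Shape: triangle
Base b = 16.2 units, Height h = 8 units
Formula: A = (1/2) * b * h
A = 0.5 * 16.2 * 8
A = 0.5 * 129.6
A = 64.8
64.8 units^2


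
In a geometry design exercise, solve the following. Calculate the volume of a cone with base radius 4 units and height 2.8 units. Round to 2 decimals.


Shape: cone
Radius r = 4 units, Height h = 2.8 units
Formula: V = (1/3) * pi * r^2 * h
r^2 = 16
pi * r^2 * h = pi * 16 * 2.8 = 44.8 * pi
V = 44.8 * pi / 3
V = 46.91
46.91 units^3


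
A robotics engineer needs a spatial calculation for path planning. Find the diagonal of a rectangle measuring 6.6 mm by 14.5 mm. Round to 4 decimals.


Shape: rectangle (diagonal via Pythagoras)
Sides: 6.6 mm and 14.5 mm
Formula: d = sqrt(l^2 + w^2)
l^2 = 43.56, w^2 = 210.25
l^2 + w^2 = 253.81
d = sqrt(253.81)
d = 15.9314
15.9314 mm
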